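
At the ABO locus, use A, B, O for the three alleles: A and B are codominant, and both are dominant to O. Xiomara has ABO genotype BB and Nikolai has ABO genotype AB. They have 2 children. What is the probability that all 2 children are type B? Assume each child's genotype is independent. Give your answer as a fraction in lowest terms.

1/4

ABO cross BB × AB → 1/2 B, 1/2 AB.
So P(type B) = 1/2 per child.
All 2 independent: (1/2)^2 = 1/4.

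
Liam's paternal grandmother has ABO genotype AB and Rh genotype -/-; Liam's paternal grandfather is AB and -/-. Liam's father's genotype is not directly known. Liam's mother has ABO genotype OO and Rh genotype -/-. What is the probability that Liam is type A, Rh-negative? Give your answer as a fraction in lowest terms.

Liam's father's ABO genotype from AB × AB: 1/4 AA, 1/2 AB, 1/4 BB.
Crossing each possibility with the mother OO and summing P(type A): 1/4·1 + 1/2·1/2 + 1/4·0 = 1/2.
Similarly for Rh via the father's Rh distribution: P(Rh-) = 1.
Independent loci: 1/2 × 1 = 1/2.

1/2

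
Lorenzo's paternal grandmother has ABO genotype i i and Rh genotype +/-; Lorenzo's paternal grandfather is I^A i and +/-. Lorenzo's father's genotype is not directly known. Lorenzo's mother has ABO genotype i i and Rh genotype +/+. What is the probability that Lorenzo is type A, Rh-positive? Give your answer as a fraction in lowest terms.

1/4

Lorenzo's father's ABO genotype from i i × I^A i: 1/2 I^A i, 1/2 i i.
Crossing each possibility with the mother i i and summing P(type A): 1/2·1/2 + 1/2·0 = 1/4.
Similarly for Rh via the father's Rh distribution: P(Rh+) = 1.
Independent loci: 1/4 × 1 = 1/4.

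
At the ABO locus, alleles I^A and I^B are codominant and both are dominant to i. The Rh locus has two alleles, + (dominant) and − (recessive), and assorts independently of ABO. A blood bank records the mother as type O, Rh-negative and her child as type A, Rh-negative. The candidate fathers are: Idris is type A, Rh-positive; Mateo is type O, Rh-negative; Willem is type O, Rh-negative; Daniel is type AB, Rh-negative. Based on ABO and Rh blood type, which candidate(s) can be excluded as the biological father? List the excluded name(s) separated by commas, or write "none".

A candidate is excluded only if no genotype consistent with his phenotype could produce a type A, Rh-negative child with a type O, Rh-negative mother.
Mateo (type O, Rh-): no genotype consistent with that phenotype can produce a type-A Rh- child with a type-O mother.
Willem (type O, Rh-): no genotype consistent with that phenotype can produce a type-A Rh- child with a type-O mother.

Mateo, Willem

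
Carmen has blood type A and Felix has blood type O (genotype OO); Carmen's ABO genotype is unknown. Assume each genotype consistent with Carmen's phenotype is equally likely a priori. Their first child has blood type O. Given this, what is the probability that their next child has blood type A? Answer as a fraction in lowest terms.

Possible genotypes: Carmen ∈ {AA, AO}; Felix ∈ {OO}.
Weight each parental genotype pair by prior × P(type-O child):
  AO × OO: posterior weight 1; P(next child type A) = 1/2.
Weighted sum = 1/2.

1/2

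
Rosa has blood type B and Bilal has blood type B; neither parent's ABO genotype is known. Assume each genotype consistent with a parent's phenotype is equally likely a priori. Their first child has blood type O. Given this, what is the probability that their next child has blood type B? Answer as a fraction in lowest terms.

Possible genotypes: Rosa ∈ {BB, BO}; Bilal ∈ {BB, BO}.
Weight each parental genotype pair by prior × P(type-O child):
  BO × BO: posterior weight 1; P(next child type B) = 3/4.
Weighted sum = 3/4.

3/4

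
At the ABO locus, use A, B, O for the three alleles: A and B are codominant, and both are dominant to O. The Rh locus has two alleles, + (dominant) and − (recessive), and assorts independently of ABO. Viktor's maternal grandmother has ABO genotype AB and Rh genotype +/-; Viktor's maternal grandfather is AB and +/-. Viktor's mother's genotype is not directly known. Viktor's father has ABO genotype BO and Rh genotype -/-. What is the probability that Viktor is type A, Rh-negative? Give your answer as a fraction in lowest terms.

1/8

Viktor's mother's ABO genotype from AB × AB: 1/4 AA, 1/2 AB, 1/4 BB.
Crossing each possibility with the father BO and summing P(type A): 1/4·1/2 + 1/2·1/4 + 1/4·0 = 1/4.
Similarly for Rh via the mother's Rh distribution: P(Rh-) = 1/2.
Independent loci: 1/4 × 1/2 = 1/8.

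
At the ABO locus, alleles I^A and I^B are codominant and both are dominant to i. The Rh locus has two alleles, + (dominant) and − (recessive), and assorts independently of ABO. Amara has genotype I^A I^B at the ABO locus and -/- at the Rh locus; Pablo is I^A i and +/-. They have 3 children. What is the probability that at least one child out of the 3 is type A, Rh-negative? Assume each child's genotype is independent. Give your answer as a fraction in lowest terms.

37/64

ABO cross I^A I^B × I^A i → 1/2 A, 1/4 B, 1/4 AB.
Rh cross -/- × +/- → 1/2 Rh+, 1/2 Rh-; so P(type A, Rh-negative) = 1/2 × 1/2 = 1/4 per child.
P(none) = (3/4)^3 = 27/64; P(at least one) = 1 − 27/64 = 37/64.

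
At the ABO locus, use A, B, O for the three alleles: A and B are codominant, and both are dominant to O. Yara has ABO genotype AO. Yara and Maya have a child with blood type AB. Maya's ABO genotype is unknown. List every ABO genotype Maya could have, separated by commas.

For each candidate genotype of Maya, check whether crossing it with AO can produce every observed child phenotype.
  AA → possible child types {A} ✗
  AB → possible child types {A, B, AB} ✓
  AO → possible child types {O, A} ✗
  BB → possible child types {B, AB} ✓
  BO → possible child types {O, A, B, AB} ✓
  OO → possible child types {O, A} ✗

AB, BB, BO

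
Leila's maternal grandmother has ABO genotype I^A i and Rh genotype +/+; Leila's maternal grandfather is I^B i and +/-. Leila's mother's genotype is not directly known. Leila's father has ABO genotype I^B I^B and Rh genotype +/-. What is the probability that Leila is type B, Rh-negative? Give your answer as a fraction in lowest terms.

Leila's mother's ABO genotype from I^A i × I^B i: 1/4 I^A I^B, 1/4 I^A i, 1/4 I^B i, 1/4 i i.
Crossing each possibility with the father I^B I^B and summing P(type B): 1/4·1/2 + 1/4·1/2 + 1/4·1 + 1/4·1 = 3/4.
Similarly for Rh via the mother's Rh distribution: P(Rh-) = 1/8.
Independent loci: 3/4 × 1/8 = 3/32.

3/32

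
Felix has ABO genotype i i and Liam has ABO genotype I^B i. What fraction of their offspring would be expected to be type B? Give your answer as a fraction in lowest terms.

ABO cross i i × I^B i → offspring phenotypes: 1/2 O, 1/2 B.
So P(type B) = 1/2.

1/2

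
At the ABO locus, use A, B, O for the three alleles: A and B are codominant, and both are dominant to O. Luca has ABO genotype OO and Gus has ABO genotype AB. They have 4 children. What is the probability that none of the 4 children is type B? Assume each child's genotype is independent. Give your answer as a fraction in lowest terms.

1/16

ABO cross OO × AB → 1/2 A, 1/2 B.
So P(type B) = 1/2 per child.
P(not type B) = 1/2 for one child; (1/2)^4 = 1/16.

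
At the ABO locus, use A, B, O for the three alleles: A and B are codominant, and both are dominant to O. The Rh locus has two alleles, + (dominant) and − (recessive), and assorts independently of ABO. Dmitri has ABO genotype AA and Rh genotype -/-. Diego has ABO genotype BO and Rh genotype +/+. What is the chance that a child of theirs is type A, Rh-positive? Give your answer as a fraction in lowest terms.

1/2

ABO cross AA × BO → offspring phenotypes: 1/2 A, 1/2 AB.
Rh cross -/- × +/+ → 1 Rh+.
Independent loci: P(type A, Rh-positive) = 1/2 × 1 = 1/2.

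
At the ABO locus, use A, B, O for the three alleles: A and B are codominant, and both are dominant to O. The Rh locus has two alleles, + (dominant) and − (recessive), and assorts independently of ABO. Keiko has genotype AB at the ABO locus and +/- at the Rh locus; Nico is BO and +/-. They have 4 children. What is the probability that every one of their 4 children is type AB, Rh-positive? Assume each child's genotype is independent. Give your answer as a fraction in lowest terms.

81/65536

ABO cross AB × BO → 1/4 A, 1/2 B, 1/4 AB.
Rh cross +/- × +/- → 3/4 Rh+, 1/4 Rh-; so P(type AB, Rh-positive) = 1/4 × 3/4 = 3/16 per child.
All 4 independent: (3/16)^4 = 81/65536.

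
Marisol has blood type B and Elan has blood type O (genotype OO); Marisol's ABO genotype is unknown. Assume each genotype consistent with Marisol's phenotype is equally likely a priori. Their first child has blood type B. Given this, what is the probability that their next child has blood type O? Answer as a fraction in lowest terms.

Possible genotypes: Marisol ∈ {BB, BO}; Elan ∈ {OO}.
Weight each parental genotype pair by prior × P(type-B child):
  BB × OO: posterior weight 2/3; P(next child type O) = 0.
  BO × OO: posterior weight 1/3; P(next child type O) = 1/2.
Weighted sum = 1/6.

1/6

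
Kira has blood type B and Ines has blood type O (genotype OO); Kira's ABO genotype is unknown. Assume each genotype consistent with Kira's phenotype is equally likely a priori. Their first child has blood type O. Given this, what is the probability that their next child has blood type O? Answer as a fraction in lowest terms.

1/2

Possible genotypes: Kira ∈ {BB, BO}; Ines ∈ {OO}.
Weight each parental genotype pair by prior × P(type-O child):
  BO × OO: posterior weight 1; P(next child type O) = 1/2.
Weighted sum = 1/2.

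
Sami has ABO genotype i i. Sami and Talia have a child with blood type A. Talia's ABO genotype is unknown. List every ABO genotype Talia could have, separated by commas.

I^A I^A, I^A I^B, I^A i

For each candidate genotype of Talia, check whether crossing it with i i can produce every observed child phenotype.
  I^A I^A → possible child types {A} ✓
  I^A I^B → possible child types {A, B} ✓
  I^A i → possible child types {O, A} ✓
  I^B I^B → possible child types {B} ✗
  I^B i → possible child types {O, B} ✗
  i i → possible child types {O} ✗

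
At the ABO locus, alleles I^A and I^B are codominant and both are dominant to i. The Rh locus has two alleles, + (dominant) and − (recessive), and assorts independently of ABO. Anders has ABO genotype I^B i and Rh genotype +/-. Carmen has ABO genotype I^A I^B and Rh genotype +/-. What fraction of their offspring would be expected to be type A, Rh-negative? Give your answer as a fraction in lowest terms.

ABO cross I^B i × I^A I^B → offspring phenotypes: 1/4 A, 1/2 B, 1/4 AB.
Rh cross +/- × +/- → 3/4 Rh+, 1/4 Rh-.
Independent loci: P(type A, Rh-negative) = 1/4 × 1/4 = 1/16.

1/16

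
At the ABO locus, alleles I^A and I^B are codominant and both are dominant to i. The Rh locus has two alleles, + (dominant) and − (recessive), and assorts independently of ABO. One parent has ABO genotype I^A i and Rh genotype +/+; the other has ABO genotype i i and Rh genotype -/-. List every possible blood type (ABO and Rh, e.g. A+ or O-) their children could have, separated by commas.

O+, A+

Gametes from I^A i × i i give offspring ABO genotypes I^A i, i i, i.e. phenotypes O, A.
Rh cross +/+ × -/- → phenotypes Rh+.
Combining independently: O+, A+.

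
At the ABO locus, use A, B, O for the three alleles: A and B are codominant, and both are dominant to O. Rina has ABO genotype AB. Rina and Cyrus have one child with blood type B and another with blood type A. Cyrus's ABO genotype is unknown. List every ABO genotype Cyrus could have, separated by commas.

AB, AO, BO, OO

For each candidate genotype of Cyrus, check whether crossing it with AB can produce every observed child phenotype.
  AA → possible child types {A, AB} ✗
  AB → possible child types {A, B, AB} ✓
  AO → possible child types {A, B, AB} ✓
  BB → possible child types {B, AB} ✗
  BO → possible child types {A, B, AB} ✓
  OO → possible child types {A, B} ✓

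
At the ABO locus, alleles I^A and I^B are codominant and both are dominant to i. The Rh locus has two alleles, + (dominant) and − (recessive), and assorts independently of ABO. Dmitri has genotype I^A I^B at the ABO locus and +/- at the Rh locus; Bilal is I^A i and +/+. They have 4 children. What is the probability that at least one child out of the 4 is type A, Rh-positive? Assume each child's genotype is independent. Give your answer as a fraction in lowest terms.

15/16

ABO cross I^A I^B × I^A i → 1/2 A, 1/4 B, 1/4 AB.
Rh cross +/- × +/+ → 1 Rh+; so P(type A, Rh-positive) = 1/2 × 1 = 1/2 per child.
P(none) = (1/2)^4 = 1/16; P(at least one) = 1 − 1/16 = 15/16.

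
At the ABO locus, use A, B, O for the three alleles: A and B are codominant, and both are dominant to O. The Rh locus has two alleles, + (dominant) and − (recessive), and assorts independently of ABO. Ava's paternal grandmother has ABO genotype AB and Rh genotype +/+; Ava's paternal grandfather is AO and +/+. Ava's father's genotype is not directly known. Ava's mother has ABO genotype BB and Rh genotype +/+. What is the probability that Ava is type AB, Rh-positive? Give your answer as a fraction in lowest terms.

1/2

Ava's father's ABO genotype from AB × AO: 1/4 AA, 1/4 AB, 1/4 AO, 1/4 BO.
Crossing each possibility with the mother BB and summing P(type AB): 1/4·1 + 1/4·1/2 + 1/4·1/2 + 1/4·0 = 1/2.
Similarly for Rh via the father's Rh distribution: P(Rh+) = 1.
Independent loci: 1/2 × 1 = 1/2.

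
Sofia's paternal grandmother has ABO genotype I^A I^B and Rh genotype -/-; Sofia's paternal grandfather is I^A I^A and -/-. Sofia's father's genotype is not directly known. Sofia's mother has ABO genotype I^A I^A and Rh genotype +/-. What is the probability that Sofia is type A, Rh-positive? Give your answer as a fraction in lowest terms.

Sofia's father's ABO genotype from I^A I^B × I^A I^A: 1/2 I^A I^A, 1/2 I^A I^B.
Crossing each possibility with the mother I^A I^A and summing P(type A): 1/2·1 + 1/2·1/2 = 3/4.
Similarly for Rh via the father's Rh distribution: P(Rh+) = 1/2.
Independent loci: 3/4 × 1/2 = 3/8.

3/8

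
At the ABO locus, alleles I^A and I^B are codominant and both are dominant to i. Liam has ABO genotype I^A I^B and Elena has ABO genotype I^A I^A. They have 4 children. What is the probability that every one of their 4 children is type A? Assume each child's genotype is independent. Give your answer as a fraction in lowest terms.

1/16

ABO cross I^A I^B × I^A I^A → 1/2 A, 1/2 AB.
So P(type A) = 1/2 per child.
All 4 independent: (1/2)^4 = 1/16.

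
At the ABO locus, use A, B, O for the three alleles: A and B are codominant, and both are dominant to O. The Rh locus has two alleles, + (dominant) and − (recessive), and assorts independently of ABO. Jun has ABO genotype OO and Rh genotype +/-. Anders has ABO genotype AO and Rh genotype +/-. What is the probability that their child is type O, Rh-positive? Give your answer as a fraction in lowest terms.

3/8

ABO cross OO × AO → offspring phenotypes: 1/2 O, 1/2 A.
Rh cross +/- × +/- → 3/4 Rh+, 1/4 Rh-.
Independent loci: P(type O, Rh-positive) = 1/2 × 3/4 = 3/8.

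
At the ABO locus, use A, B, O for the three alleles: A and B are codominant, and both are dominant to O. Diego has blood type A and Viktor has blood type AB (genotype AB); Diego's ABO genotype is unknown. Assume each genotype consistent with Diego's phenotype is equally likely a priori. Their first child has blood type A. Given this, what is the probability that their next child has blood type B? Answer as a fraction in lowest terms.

1/8

Possible genotypes: Diego ∈ {AA, AO}; Viktor ∈ {AB}.
Weight each parental genotype pair by prior × P(type-A child):
  AA × AB: posterior weight 1/2; P(next child type B) = 0.
  AO × AB: posterior weight 1/2; P(next child type B) = 1/4.
Weighted sum = 1/8.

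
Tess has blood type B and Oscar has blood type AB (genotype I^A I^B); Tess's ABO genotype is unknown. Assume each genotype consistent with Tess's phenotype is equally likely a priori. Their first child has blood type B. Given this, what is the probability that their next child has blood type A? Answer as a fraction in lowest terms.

1/8

Possible genotypes: Tess ∈ {I^B I^B, I^B i}; Oscar ∈ {I^A I^B}.
Weight each parental genotype pair by prior × P(type-B child):
  I^B I^B × I^A I^B: posterior weight 1/2; P(next child type A) = 0.
  I^B i × I^A I^B: posterior weight 1/2; P(next child type A) = 1/4.
Weighted sum = 1/8.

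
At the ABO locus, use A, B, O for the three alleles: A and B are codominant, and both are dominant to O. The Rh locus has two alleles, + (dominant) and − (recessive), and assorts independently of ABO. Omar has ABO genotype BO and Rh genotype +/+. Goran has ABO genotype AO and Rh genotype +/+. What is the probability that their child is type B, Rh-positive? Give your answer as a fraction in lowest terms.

ABO cross BO × AO → offspring phenotypes: 1/4 O, 1/4 A, 1/4 B, 1/4 AB.
Rh cross +/+ × +/+ → 1 Rh+.
Independent loci: P(type B, Rh-positive) = 1/4 × 1 = 1/4.

1/4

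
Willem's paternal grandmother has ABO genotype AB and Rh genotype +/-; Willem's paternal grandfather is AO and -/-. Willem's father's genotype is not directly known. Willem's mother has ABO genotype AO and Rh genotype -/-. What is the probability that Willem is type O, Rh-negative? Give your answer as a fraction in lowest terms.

Willem's father's ABO genotype from AB × AO: 1/4 AA, 1/4 AB, 1/4 AO, 1/4 BO.
Crossing each possibility with the mother AO and summing P(type O): 1/4·0 + 1/4·0 + 1/4·1/4 + 1/4·1/4 = 1/8.
Similarly for Rh via the father's Rh distribution: P(Rh-) = 3/4.
Independent loci: 1/8 × 3/4 = 3/32.

3/32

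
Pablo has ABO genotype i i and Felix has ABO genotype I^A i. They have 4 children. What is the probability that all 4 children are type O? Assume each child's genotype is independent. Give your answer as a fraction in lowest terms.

1/16

ABO cross i i × I^A i → 1/2 O, 1/2 A.
So P(type O) = 1/2 per child.
All 4 independent: (1/2)^4 = 1/16.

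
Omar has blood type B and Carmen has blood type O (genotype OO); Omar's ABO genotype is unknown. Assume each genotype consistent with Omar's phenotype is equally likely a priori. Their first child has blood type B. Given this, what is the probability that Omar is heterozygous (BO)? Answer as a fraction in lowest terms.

1/3

Possible genotypes: Omar ∈ {BB, BO}; Carmen ∈ {OO}.
Weight each parental genotype pair by prior × P(type-B child):
  BB × OO: posterior weight 2/3.
  BO × OO: posterior weight 1/3.
Sum the posterior weight over pairs where Omar is BO: 1/3.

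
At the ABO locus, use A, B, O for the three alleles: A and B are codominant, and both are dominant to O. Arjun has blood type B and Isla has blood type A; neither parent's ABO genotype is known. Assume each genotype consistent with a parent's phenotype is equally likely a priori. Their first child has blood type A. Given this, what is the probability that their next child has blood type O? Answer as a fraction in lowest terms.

Possible genotypes: Arjun ∈ {BB, BO}; Isla ∈ {AA, AO}.
Weight each parental genotype pair by prior × P(type-A child):
  BO × AA: posterior weight 2/3; P(next child type O) = 0.
  BO × AO: posterior weight 1/3; P(next child type O) = 1/4.
Weighted sum = 1/12.

1/12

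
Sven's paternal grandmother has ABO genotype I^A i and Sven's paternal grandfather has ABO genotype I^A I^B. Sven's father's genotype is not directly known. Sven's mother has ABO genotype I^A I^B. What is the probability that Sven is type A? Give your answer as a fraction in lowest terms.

3/8

Sven's father's ABO genotype from I^A i × I^A I^B: 1/4 I^A I^A, 1/4 I^A I^B, 1/4 I^A i, 1/4 I^B i.
Crossing each possibility with the mother I^A I^B and summing P(type A): 1/4·1/2 + 1/4·1/4 + 1/4·1/2 + 1/4·1/4 = 3/8.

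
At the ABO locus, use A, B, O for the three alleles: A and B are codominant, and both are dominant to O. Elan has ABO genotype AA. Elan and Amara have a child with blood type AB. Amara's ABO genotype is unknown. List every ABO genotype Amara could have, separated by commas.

AB, BB, BO

For each candidate genotype of Amara, check whether crossing it with AA can produce every observed child phenotype.
  AA → possible child types {A} ✗
  AB → possible child types {A, AB} ✓
  AO → possible child types {A} ✗
  BB → possible child types {AB} ✓
  BO → possible child types {A, AB} ✓
  OO → possible child types {A} ✗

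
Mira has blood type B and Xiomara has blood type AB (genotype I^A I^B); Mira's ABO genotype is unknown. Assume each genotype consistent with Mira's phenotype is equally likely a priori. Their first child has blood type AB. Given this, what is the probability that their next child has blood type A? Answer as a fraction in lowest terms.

Possible genotypes: Mira ∈ {I^B I^B, I^B i}; Xiomara ∈ {I^A I^B}.
Weight each parental genotype pair by prior × P(type-AB child):
  I^B I^B × I^A I^B: posterior weight 2/3; P(next child type A) = 0.
  I^B i × I^A I^B: posterior weight 1/3; P(next child type A) = 1/4.
Weighted sum = 1/12.

1/12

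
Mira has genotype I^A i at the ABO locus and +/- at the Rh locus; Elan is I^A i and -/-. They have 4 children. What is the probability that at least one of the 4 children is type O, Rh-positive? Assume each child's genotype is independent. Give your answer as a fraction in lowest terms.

ABO cross I^A i × I^A i → 1/4 O, 3/4 A.
Rh cross +/- × -/- → 1/2 Rh+, 1/2 Rh-; so P(type O, Rh-positive) = 1/4 × 1/2 = 1/8 per child.
P(none) = (7/8)^4 = 2401/4096; P(at least one) = 1 − 2401/4096 = 1695/4096.

1695/4096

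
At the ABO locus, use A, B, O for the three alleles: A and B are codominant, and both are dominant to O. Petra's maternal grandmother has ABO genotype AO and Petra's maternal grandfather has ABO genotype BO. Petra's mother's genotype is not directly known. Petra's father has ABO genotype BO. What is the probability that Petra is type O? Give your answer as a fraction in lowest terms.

1/4

Petra's mother's ABO genotype from AO × BO: 1/4 AB, 1/4 AO, 1/4 BO, 1/4 OO.
Crossing each possibility with the father BO and summing P(type O): 1/4·0 + 1/4·1/4 + 1/4·1/4 + 1/4·1/2 = 1/4.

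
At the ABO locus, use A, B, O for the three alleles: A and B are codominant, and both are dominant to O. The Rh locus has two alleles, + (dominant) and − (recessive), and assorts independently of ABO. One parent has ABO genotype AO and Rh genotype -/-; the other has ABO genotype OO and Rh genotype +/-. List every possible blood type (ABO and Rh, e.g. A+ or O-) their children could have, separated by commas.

Gametes from AO × OO give offspring ABO genotypes AO, OO, i.e. phenotypes O, A.
Rh cross -/- × +/- → phenotypes Rh+, Rh-.
Combining independently: O+, O-, A+, A-.

O+, O-, A+, A-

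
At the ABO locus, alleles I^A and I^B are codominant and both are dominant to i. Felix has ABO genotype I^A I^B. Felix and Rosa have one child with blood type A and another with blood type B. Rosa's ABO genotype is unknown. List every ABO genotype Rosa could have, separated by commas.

I^A I^B, I^A i, I^B i, i i

For each candidate genotype of Rosa, check whether crossing it with I^A I^B can produce every observed child phenotype.
  I^A I^A → possible child types {A, AB} ✗
  I^A I^B → possible child types {A, B, AB} ✓
  I^A i → possible child types {A, B, AB} ✓
  I^B I^B → possible child types {B, AB} ✗
  I^B i → possible child types {A, B, AB} ✓
  i i → possible child types {A, B} ✓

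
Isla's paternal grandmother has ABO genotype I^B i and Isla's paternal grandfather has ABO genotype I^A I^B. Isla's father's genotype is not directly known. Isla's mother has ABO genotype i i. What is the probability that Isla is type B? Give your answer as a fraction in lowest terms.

Isla's father's ABO genotype from I^B i × I^A I^B: 1/4 I^A I^B, 1/4 I^A i, 1/4 I^B I^B, 1/4 I^B i.
Crossing each possibility with the mother i i and summing P(type B): 1/4·1/2 + 1/4·0 + 1/4·1 + 1/4·1/2 = 1/2.

1/2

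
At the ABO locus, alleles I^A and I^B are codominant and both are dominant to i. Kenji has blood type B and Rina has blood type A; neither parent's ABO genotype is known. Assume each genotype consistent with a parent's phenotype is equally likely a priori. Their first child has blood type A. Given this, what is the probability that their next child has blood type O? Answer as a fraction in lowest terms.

1/12

Possible genotypes: Kenji ∈ {I^B I^B, I^B i}; Rina ∈ {I^A I^A, I^A i}.
Weight each parental genotype pair by prior × P(type-A child):
  I^B i × I^A I^A: posterior weight 2/3; P(next child type O) = 0.
  I^B i × I^A i: posterior weight 1/3; P(next child type O) = 1/4.
Weighted sum = 1/12.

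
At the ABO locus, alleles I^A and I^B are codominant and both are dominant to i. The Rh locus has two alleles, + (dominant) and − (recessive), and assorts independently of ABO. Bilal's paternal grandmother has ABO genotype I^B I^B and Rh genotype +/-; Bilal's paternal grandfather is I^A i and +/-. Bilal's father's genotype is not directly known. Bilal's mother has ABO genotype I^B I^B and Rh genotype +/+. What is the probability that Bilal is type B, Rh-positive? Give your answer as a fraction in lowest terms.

3/4

Bilal's father's ABO genotype from I^B I^B × I^A i: 1/2 I^A I^B, 1/2 I^B i.
Crossing each possibility with the mother I^B I^B and summing P(type B): 1/2·1/2 + 1/2·1 = 3/4.
Similarly for Rh via the father's Rh distribution: P(Rh+) = 1.
Independent loci: 3/4 × 1 = 3/4.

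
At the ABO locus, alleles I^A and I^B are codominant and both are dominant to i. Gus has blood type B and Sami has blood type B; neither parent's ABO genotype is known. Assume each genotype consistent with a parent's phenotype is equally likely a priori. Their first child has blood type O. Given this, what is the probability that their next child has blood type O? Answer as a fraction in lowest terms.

1/4

Possible genotypes: Gus ∈ {I^B I^B, I^B i}; Sami ∈ {I^B I^B, I^B i}.
Weight each parental genotype pair by prior × P(type-O child):
  I^B i × I^B i: posterior weight 1; P(next child type O) = 1/4.
Weighted sum = 1/4.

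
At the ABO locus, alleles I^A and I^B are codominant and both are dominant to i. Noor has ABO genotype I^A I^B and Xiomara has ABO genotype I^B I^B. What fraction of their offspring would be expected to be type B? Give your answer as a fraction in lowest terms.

1/2

ABO cross I^A I^B × I^B I^B → offspring phenotypes: 1/2 B, 1/2 AB.
So P(type B) = 1/2.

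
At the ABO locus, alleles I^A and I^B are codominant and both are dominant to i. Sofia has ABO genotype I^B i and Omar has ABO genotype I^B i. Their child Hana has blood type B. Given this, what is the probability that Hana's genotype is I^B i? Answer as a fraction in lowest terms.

2/3

Cross I^B i × I^B i → 1/4 I^B I^B, 1/2 I^B i, 1/4 i i.
Type-B genotypes among offspring: I^B I^B (1/4), I^B i (1/2); total 3/4.
P(I^B i | type B) = (1/2) / (3/4) = 2/3.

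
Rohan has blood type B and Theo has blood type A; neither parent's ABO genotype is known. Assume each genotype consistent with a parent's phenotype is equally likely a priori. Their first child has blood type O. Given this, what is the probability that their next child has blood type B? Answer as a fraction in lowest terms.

Possible genotypes: Rohan ∈ {BB, BO}; Theo ∈ {AA, AO}.
Weight each parental genotype pair by prior × P(type-O child):
  BO × AO: posterior weight 1; P(next child type B) = 1/4.
Weighted sum = 1/4.

1/4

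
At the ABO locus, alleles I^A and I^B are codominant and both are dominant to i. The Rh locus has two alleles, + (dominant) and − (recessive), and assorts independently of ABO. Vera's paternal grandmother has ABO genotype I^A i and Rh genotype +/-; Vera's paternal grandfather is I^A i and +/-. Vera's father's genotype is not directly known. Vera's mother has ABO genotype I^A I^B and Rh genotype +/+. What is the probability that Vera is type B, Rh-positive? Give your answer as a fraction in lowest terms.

1/4

Vera's father's ABO genotype from I^A i × I^A i: 1/4 I^A I^A, 1/2 I^A i, 1/4 i i.
Crossing each possibility with the mother I^A I^B and summing P(type B): 1/4·0 + 1/2·1/4 + 1/4·1/2 = 1/4.
Similarly for Rh via the father's Rh distribution: P(Rh+) = 1.
Independent loci: 1/4 × 1 = 1/4.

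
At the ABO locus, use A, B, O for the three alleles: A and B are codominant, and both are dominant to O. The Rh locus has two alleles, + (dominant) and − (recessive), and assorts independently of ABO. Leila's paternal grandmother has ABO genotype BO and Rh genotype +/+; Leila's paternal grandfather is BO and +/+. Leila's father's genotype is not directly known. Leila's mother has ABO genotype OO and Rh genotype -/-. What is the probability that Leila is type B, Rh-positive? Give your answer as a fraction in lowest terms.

1/2

Leila's father's ABO genotype from BO × BO: 1/4 BB, 1/2 BO, 1/4 OO.
Crossing each possibility with the mother OO and summing P(type B): 1/4·1 + 1/2·1/2 + 1/4·0 = 1/2.
Similarly for Rh via the father's Rh distribution: P(Rh+) = 1.
Independent loci: 1/2 × 1 = 1/2.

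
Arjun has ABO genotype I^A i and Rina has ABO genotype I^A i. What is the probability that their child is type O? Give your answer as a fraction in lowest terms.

ABO cross I^A i × I^A i → offspring phenotypes: 1/4 O, 3/4 A.
So P(type O) = 1/4.

1/4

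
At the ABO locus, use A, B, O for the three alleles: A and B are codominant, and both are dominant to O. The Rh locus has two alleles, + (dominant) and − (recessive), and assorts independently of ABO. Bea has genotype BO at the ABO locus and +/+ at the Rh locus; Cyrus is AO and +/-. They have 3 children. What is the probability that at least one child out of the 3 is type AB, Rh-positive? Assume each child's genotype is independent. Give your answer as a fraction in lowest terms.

37/64

ABO cross BO × AO → 1/4 O, 1/4 A, 1/4 B, 1/4 AB.
Rh cross +/+ × +/- → 1 Rh+; so P(type AB, Rh-positive) = 1/4 × 1 = 1/4 per child.
P(none) = (3/4)^3 = 27/64; P(at least one) = 1 − 27/64 = 37/64.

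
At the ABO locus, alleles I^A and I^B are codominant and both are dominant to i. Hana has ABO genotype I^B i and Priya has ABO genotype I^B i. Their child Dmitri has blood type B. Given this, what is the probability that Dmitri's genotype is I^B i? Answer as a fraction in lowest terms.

2/3

Cross I^B i × I^B i → 1/4 I^B I^B, 1/2 I^B i, 1/4 i i.
Type-B genotypes among offspring: I^B I^B (1/4), I^B i (1/2); total 3/4.
P(I^B i | type B) = (1/2) / (3/4) = 2/3.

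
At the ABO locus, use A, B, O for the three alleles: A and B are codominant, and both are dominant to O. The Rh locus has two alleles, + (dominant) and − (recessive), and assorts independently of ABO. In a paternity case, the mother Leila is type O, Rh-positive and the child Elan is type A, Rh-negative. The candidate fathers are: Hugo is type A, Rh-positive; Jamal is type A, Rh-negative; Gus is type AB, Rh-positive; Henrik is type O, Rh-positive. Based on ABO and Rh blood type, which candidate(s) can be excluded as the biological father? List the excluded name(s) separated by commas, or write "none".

Henrik

A candidate is excluded only if no genotype consistent with his phenotype could produce a type A, Rh-negative child with a type O, Rh-positive mother.
Henrik (type O, Rh+): no genotype consistent with that phenotype can produce a type-A Rh- child with a type-O mother.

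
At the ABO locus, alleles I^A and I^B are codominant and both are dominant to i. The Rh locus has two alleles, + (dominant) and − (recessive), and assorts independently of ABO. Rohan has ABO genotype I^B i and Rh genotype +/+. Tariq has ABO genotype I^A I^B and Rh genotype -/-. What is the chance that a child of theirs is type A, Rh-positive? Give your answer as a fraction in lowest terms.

1/4

ABO cross I^B i × I^A I^B → offspring phenotypes: 1/4 A, 1/2 B, 1/4 AB.
Rh cross +/+ × -/- → 1 Rh+.
Independent loci: P(type A, Rh-positive) = 1/4 × 1 = 1/4.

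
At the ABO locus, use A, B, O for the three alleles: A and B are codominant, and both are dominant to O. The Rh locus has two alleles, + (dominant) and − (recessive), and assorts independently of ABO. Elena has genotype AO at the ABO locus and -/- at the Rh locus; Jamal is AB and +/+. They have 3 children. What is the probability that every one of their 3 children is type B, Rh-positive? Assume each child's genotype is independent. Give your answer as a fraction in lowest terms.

ABO cross AO × AB → 1/2 A, 1/4 B, 1/4 AB.
Rh cross -/- × +/+ → 1 Rh+; so P(type B, Rh-positive) = 1/4 × 1 = 1/4 per child.
All 3 independent: (1/4)^3 = 1/64.

1/64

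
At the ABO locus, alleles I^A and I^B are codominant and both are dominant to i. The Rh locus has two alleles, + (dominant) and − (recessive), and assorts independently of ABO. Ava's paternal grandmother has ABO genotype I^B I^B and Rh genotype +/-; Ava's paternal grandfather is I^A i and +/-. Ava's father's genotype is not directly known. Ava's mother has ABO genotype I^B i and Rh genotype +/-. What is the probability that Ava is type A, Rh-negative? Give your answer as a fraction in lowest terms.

Ava's father's ABO genotype from I^B I^B × I^A i: 1/2 I^A I^B, 1/2 I^B i.
Crossing each possibility with the mother I^B i and summing P(type A): 1/2·1/4 + 1/2·0 = 1/8.
Similarly for Rh via the father's Rh distribution: P(Rh-) = 1/4.
Independent loci: 1/8 × 1/4 = 1/32.

1/32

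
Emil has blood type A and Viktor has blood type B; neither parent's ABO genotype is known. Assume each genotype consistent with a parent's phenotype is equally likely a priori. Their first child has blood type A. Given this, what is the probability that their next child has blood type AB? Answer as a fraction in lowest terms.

Possible genotypes: Emil ∈ {AA, AO}; Viktor ∈ {BB, BO}.
Weight each parental genotype pair by prior × P(type-A child):
  AA × BO: posterior weight 2/3; P(next child type AB) = 1/2.
  AO × BO: posterior weight 1/3; P(next child type AB) = 1/4.
Weighted sum = 5/12.

5/12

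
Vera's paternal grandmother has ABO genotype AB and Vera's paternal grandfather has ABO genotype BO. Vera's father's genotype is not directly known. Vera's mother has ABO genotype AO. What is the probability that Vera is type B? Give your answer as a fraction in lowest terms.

Vera's father's ABO genotype from AB × BO: 1/4 AB, 1/4 AO, 1/4 BB, 1/4 BO.
Crossing each possibility with the mother AO and summing P(type B): 1/4·1/4 + 1/4·0 + 1/4·1/2 + 1/4·1/4 = 1/4.

1/4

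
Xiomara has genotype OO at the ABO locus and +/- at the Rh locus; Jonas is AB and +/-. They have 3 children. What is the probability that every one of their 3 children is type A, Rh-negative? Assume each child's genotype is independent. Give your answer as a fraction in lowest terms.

1/512

ABO cross OO × AB → 1/2 A, 1/2 B.
Rh cross +/- × +/- → 3/4 Rh+, 1/4 Rh-; so P(type A, Rh-negative) = 1/2 × 1/4 = 1/8 per child.
All 3 independent: (1/8)^3 = 1/512.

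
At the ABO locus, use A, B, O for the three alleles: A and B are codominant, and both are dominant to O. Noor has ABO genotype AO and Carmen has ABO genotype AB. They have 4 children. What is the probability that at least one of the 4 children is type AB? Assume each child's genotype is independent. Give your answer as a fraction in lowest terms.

ABO cross AO × AB → 1/2 A, 1/4 B, 1/4 AB.
So P(type AB) = 1/4 per child.
P(none) = (3/4)^4 = 81/256; P(at least one) = 1 − 81/256 = 175/256.

175/256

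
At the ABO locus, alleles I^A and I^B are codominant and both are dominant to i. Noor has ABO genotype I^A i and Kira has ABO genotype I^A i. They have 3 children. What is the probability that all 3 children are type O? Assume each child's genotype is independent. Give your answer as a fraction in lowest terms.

ABO cross I^A i × I^A i → 1/4 O, 3/4 A.
So P(type O) = 1/4 per child.
All 3 independent: (1/4)^3 = 1/64.

1/64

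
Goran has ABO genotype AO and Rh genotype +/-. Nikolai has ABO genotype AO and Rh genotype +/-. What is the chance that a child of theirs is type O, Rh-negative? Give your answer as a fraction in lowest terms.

1/16

ABO cross AO × AO → offspring phenotypes: 1/4 O, 3/4 A.
Rh cross +/- × +/- → 3/4 Rh+, 1/4 Rh-.
Independent loci: P(type O, Rh-negative) = 1/4 × 1/4 = 1/16.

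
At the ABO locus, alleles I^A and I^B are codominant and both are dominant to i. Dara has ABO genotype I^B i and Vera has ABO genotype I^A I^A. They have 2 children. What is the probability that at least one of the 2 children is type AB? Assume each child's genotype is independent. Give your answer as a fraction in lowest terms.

ABO cross I^B i × I^A I^A → 1/2 A, 1/2 AB.
So P(type AB) = 1/2 per child.
P(none) = (1/2)^2 = 1/4; P(at least one) = 1 − 1/4 = 3/4.

3/4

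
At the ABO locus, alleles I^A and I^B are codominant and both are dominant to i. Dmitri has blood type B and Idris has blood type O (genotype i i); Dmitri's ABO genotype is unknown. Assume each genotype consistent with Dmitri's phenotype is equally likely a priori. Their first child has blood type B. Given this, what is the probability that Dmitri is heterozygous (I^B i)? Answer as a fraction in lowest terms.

Possible genotypes: Dmitri ∈ {I^B I^B, I^B i}; Idris ∈ {i i}.
Weight each parental genotype pair by prior × P(type-B child):
  I^B I^B × i i: posterior weight 2/3.
  I^B i × i i: posterior weight 1/3.
Sum the posterior weight over pairs where Dmitri is I^B i: 1/3.

1/3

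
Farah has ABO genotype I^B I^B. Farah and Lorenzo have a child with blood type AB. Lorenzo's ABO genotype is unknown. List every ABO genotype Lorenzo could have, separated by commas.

I^A I^A, I^A I^B, I^A i

For each candidate genotype of Lorenzo, check whether crossing it with I^B I^B can produce every observed child phenotype.
  I^A I^A → possible child types {AB} ✓
  I^A I^B → possible child types {B, AB} ✓
  I^A i → possible child types {B, AB} ✓
  I^B I^B → possible child types {B} ✗
  I^B i → possible child types {B} ✗
  i i → possible child types {B} ✗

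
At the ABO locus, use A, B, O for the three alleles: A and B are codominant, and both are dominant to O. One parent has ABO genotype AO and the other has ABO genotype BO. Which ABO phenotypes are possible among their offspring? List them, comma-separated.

O, A, B, AB

Gametes from AO × BO give offspring ABO genotypes AB, AO, BO, OO, i.e. phenotypes O, A, B, AB.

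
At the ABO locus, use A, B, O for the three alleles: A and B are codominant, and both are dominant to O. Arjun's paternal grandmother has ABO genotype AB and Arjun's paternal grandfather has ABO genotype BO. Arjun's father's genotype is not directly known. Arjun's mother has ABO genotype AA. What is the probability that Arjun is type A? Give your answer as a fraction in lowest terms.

1/2

Arjun's father's ABO genotype from AB × BO: 1/4 AB, 1/4 AO, 1/4 BB, 1/4 BO.
Crossing each possibility with the mother AA and summing P(type A): 1/4·1/2 + 1/4·1 + 1/4·0 + 1/4·1/2 = 1/2.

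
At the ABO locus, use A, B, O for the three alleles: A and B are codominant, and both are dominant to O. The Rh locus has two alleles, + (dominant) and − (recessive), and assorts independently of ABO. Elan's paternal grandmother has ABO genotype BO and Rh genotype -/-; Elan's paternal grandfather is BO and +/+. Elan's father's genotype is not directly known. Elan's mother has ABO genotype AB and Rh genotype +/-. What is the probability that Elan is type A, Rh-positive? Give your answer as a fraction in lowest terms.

3/16

Elan's father's ABO genotype from BO × BO: 1/4 BB, 1/2 BO, 1/4 OO.
Crossing each possibility with the mother AB and summing P(type A): 1/4·0 + 1/2·1/4 + 1/4·1/2 = 1/4.
Similarly for Rh via the father's Rh distribution: P(Rh+) = 3/4.
Independent loci: 1/4 × 3/4 = 3/16.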